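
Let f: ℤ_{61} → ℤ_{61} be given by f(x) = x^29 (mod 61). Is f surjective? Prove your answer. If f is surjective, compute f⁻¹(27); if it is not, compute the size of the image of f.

52

Since 61 is prime, the nonzero elements of ℤ_{61} form a cyclic group of order 60.
As gcd(29, 60) = 1, raising to the 29th power is a bijection on this group: if s^29 ≡ t^29 then (st^{−1})^29 = 1, and the only element of order dividing gcd(29, 60) = 1 is 1, so s = t.
With f(0) = 0 this makes f injective on all of ℤ_{61}, hence bijective (finite equal-size domain and codomain). In particular f is surjective.
Since f is surjective, we find the preimage of 27. The inverse of x ↦ x^29 on (ℤ_{61})^× is x ↦ x^29, because 29·29 = 841 = 14·60 + 1 ≡ 1 (mod 60) and x^{60} = 1 for x ≠ 0 (Fermat). So f⁻¹(27) = 27^29 mod 61.
Repeated squaring mod 61: 27^1 ≡ 27, 27^2 ≡ 27² = 729 ≡ 58, 27^4 ≡ 58² = 3364 ≡ 9, 27^8 ≡ 9² = 81 ≡ 20, 27^16 ≡ 20² = 400 ≡ 34. Since 29 = 16 + 8 + 4 + 1, 27^29 ≡ 34·20·9·27: 34·20 = 680 ≡ 9, then 9·9 = 81 ≡ 20, then 20·27 = 540 ≡ 52. So 27^29 ≡ 52 (mod 61).
Hence f⁻¹(27) = 52.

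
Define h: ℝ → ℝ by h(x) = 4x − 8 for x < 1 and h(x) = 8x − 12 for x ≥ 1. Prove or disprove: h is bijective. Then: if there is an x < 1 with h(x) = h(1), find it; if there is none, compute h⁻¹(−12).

-1

Both pieces are strictly increasing (slopes 4 and 8), so each is injective on its own interval.
The left piece maps (−∞, 1) onto (−∞, −4); the right piece maps [1, ∞) onto [−4, ∞).
Since −4 = −4, the images partition ℝ: h is injective and surjective, hence bijective.
Because the two images are disjoint, no x < 1 has h(x) = h(1), so we compute h⁻¹(−12): −12 lies in (−∞, −4), so solve 4x − 8 = −12: x = (−12 + 8)/4 = −1.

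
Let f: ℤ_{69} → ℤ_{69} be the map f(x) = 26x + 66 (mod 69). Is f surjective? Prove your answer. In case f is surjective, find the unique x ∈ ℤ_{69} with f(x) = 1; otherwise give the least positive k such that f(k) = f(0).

Recall: surjectivity means every element of the codomain has a preimage under f.
Since gcd(26, 69) = 1, 26 is invertible modulo 69. Euclid's algorithm: 69 = 2·26 + 17, 26 = 1·17 + 9, 17 = 1·9 + 8, 9 = 1·8 + 1; back-substituting gives 1 = 8·26 − 3·69, so 26⁻¹ ≡ 8 (mod 69).
Then y ↦ 8(y − 66) is a two-sided inverse to f, so every y ∈ ℤ_{69} has a preimage.
Therefore f is surjective.
Since f is surjective, we find f⁻¹(1): we need 26x ≡ 1 − 66 ≡ 4 (mod 69). Using 26⁻¹ = 8: x ≡ 8·4 = 32, so x = 32.
Check: f(32) = 26·32 + 66 = 898 = 13·69 + 1 ≡ 1 (mod 69).

32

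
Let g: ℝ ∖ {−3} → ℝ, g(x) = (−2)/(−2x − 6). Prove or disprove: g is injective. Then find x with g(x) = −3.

Suppose g(u) = g(v). Cross-multiplying: (−2)(−2v − 6) = (−2)(−2u − 6).
Expanding both sides and cancelling the symmetric terms leaves −4·(u − v) = 0. Since −4 ≠ 0, u = v. Thus g is injective.
Solving g(x) = −3: cross-multiplying gives −2 = −3(−2x − 6), which rearranges to −6x = 20, so x = −10/3.

-10/3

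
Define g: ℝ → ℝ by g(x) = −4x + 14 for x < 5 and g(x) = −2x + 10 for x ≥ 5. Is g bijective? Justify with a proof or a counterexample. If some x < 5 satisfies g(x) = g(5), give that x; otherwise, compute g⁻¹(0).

7/2

Both pieces are strictly decreasing (slopes −4 and −2), so each is injective on its own interval.
The left piece maps (−∞, 5) onto (−6, ∞); the right piece maps [5, ∞) onto (−∞, 0].
These images overlap. In particular g(5) = 0 (right piece), and solving −4x + 14 = 0 on the left piece gives x = 7/2 < 5.
So g(7/2) = g(5) with 7/2 ≠ 5, and g is not injective, hence not bijective. This x = 7/2 is the requested value below 5.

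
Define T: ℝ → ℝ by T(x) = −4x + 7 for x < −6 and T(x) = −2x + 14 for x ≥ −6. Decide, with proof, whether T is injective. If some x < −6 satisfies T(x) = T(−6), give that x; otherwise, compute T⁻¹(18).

Both pieces are strictly decreasing (slopes −4 and −2), so each is injective on its own interval.
The left piece maps (−∞, −6) onto (31, ∞); the right piece maps [−6, ∞) onto (−∞, 26].
These images are disjoint, so no value is attained by both pieces. So T is injective.
Because the two images are disjoint, no x < −6 has T(x) = T(−6), so we compute T⁻¹(18): 18 lies in (−∞, 26], so solve −2x + 14 = 18: x = (18 − 14)/(−2) = −2.

-2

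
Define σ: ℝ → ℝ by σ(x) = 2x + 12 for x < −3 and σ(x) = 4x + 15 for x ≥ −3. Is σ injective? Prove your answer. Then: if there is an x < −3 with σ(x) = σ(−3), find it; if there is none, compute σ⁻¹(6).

Both pieces are strictly increasing (slopes 2 and 4), so each is injective on its own interval.
The left piece maps (−∞, −3) onto (−∞, 6); the right piece maps [−3, ∞) onto [3, ∞).
These images overlap. In particular σ(−3) = 3 (right piece), and solving 2x + 12 = 3 on the left piece gives x = −9/2 < −3.
So σ(−9/2) = σ(−3) with −9/2 ≠ −3, and σ is not injective. This x = −9/2 is the requested value below −3.

-9/2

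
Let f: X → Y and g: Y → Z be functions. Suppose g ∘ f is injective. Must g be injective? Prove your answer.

No. Take X = {0, 1, 2}, Y = {0, 1, 2, 3}, Z = {0, 1, 2, 3}, f(a) = a for each a ∈ X, and g(b) = 2 if b ∈ {2, 3} else g(b) = b.
Then g ∘ f = f is injective (X ⊂ Y and f is the inclusion), but g(2) = g(3) = 2 with 2 ≠ 3, so g is not injective.

not injective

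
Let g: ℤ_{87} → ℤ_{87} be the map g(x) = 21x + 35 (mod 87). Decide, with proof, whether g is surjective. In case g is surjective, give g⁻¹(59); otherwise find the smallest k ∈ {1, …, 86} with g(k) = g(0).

29

Since gcd(21, 87) = 3, we have 21x ≡ 0 (mod 3) for all x, so g(x) ≡ 2 (mod 3).
But 0 ≢ 2 (mod 3), so 0 ∈ ℤ_{87} has no preimage. Therefore g is not surjective.
Since g is not surjective, we find the least positive k with g(k) = g(0): this means 21k ≡ 0 (mod 87), i.e. 87 ∣ 21k. Since gcd(21, 87) = 3, dividing through by 3 this holds exactly when 29 ∣ 7k, and as gcd(7, 29) = 1, exactly when 29 ∣ k.
The smallest positive such k is 29.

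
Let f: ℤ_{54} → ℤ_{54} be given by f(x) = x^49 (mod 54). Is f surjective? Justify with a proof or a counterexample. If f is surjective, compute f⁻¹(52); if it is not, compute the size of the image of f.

38

f(0) = 0^49 = 0.
f(6): Repeated squaring mod 54: 6^1 ≡ 6, 6^2 ≡ 6² = 36, 6^4 ≡ 36² = 1296 ≡ 0, 6^8 ≡ 0² = 0, 6^16 ≡ 0² = 0, 6^32 ≡ 0² = 0. Since 49 = 32 + 16 + 1, 6^49 ≡ 0·0·6: 0·0 = 0, then 0·6 = 0. So 6^49 ≡ 0 (mod 54).
So f(0) = f(6) = 0 while 0 ≠ 6, so f is not injective.
A non-injective map from the 54-element set ℤ_{54} to itself takes at most 53 distinct values, so it cannot be surjective. Hence f is not surjective.
Since f is not surjective, we determine |image(f)|. Computing x^49 mod 54 for each x (by repeated squaring, reducing mod 54 at every step), the values f(0), f(1), …, f(53) are: 0, 1, 38, 27, 40, 23, 0, 25, 8, 27, 10, 47, 0, 49, 32, 27, 34, 17, 0, 19, 2, 27, 4, 41, 0, 43, 26, 27, 28, 11, 0, 13, 50, 27, 52, 35, 0, 37, 20, 27, 22, 5, 0, 7, 44, 27, 46, 29, 0, 31, 14, 27, 16, 53.
The distinct values are {0, 1, 2, 4, 5, 7, 8, 10, 11, 13, 14, 16, 17, 19, 20, 22, 23, 25, 26, 27, 28, 29, 31, 32, 34, 35, 37, 38, 40, 41, 43, 44, 46, 47, 49, 50, 52, 53}; there are 38 of them.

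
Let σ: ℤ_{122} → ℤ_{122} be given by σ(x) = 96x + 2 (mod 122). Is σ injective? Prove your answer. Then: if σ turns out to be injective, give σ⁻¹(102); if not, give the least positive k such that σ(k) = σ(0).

61

We have gcd(96, 122) = 2 > 1. Taking x_1 = 0 and x_2 = 61: σ(0) = 2 and σ(61) = 96·61 + 2 = 5858 ≡ 2 (mod 122).
So σ(0) = σ(61) while 0 ≠ 61, therefore σ is not injective.
Since σ is not injective, we find the least positive k with σ(k) = σ(0): this means 96k ≡ 0 (mod 122), i.e. 122 ∣ 96k. Since gcd(96, 122) = 2, dividing through by 2 this holds exactly when 61 ∣ 48k, and as gcd(48, 61) = 1, exactly when 61 ∣ k.
The smallest positive such k is 61.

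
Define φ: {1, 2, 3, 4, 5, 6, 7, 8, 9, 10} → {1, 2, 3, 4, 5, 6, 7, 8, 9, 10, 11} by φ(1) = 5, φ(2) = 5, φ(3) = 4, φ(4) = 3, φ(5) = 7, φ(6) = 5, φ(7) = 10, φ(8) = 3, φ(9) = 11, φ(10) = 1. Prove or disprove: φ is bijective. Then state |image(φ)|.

7

φ(1) = 5 = φ(2) with 1 ≠ 2, so φ is not injective, hence not bijective.
The image of φ is {1, 3, 4, 5, 7, 10, 11}, which has 7 elements.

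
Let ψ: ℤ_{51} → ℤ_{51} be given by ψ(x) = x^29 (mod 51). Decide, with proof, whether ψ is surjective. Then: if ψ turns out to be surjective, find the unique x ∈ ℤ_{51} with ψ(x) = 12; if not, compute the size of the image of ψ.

3

Computing x^29 mod 51 for each x (by repeated squaring, reducing mod 51 at every step), the values ψ(0), ψ(1), …, ψ(50) are: 0, 1, 32, 12, 4, 20, 27, 40, 26, 42, 28, 41, 48, 13, 5, 36, 16, 17, 18, 49, 29, 21, 37, 44, 6, 43, 8, 45, 7, 14, 30, 22, 2, 33, 34, 35, 15, 46, 38, 3, 10, 23, 9, 25, 11, 24, 31, 47, 39, 19, 50.
Every element of ℤ_{51} appears exactly once in this list, so ψ is a bijection, and in particular surjective.
Since ψ is surjective, we read off the preimage of 12 from the same table: ψ(3) = 12, so ψ⁻¹(12) = 3.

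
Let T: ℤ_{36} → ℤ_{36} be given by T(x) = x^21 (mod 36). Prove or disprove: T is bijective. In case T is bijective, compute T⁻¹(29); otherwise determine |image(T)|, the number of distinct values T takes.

9

T(0) = 0^21 = 0.
T(6): Repeated squaring mod 36: 6^1 ≡ 6, 6^2 ≡ 6² = 36 ≡ 0, 6^4 ≡ 0² = 0, 6^8 ≡ 0² = 0, 6^16 ≡ 0² = 0. Since 21 = 16 + 4 + 1, 6^21 ≡ 0·0·6: 0·0 = 0, then 0·6 = 0. So 6^21 ≡ 0 (mod 36).
So T(0) = T(6) = 0 while 0 ≠ 6, therefore T is not injective, hence not bijective.
Since T is not bijective, we determine |image(T)|. Computing x^21 mod 36 for each x (by repeated squaring, reducing mod 36 at every step), the values T(0), T(1), …, T(35) are: 0, 1, 8, 27, 28, 17, 0, 19, 8, 9, 28, 35, 0, 1, 8, 27, 28, 17, 0, 19, 8, 9, 28, 35, 0, 1, 8, 27, 28, 17, 0, 19, 8, 9, 28, 35.
The distinct values are {0, 1, 8, 9, 17, 19, 27, 28, 35}; there are 9 of them.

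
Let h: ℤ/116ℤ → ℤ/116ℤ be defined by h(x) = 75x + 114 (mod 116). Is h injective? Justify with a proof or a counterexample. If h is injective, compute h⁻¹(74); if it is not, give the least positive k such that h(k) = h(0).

Suppose h(x_1) = h(x_2) in ℤ/116ℤ. Then 75x_1 + 114 ≡ 75x_2 + 114 (mod 116), hence 75(x_1 − x_2) ≡ 0 (mod 116).
Since gcd(75, 116) = 1, 75 is invertible modulo 116, hence x_1 − x_2 ≡ 0 (mod 116), i.e. x_1 = x_2.
So h is injective.
We now compute 75⁻¹ mod 116 explicitly. Euclid's algorithm: 116 = 1·75 + 41, 75 = 1·41 + 34, 41 = 1·34 + 7, 34 = 4·7 + 6, 7 = 1·6 + 1; back-substituting gives 1 = 99·75 − 64·116, so 75⁻¹ ≡ 99 (mod 116).
Since h is injective, we compute h⁻¹(74): solve 75x + 114 ≡ 74 (mod 116), i.e. 75x ≡ 76 (mod 116).
Multiplying by 75⁻¹ = 99 gives x ≡ 99·76 = 7524 = 64·116 + 100 ≡ 100 (mod 116).
Check: h(100) = 75·100 + 114 = 7614 = 65·116 + 74 ≡ 74 (mod 116).

100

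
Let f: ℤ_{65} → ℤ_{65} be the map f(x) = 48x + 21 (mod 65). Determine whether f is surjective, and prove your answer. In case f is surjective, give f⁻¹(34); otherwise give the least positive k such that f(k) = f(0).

26

Since gcd(48, 65) = 1, 48 is invertible modulo 65. Euclid's algorithm: 65 = 1·48 + 17, 48 = 2·17 + 14, 17 = 1·14 + 3, 14 = 4·3 + 2, 3 = 1·2 + 1; back-substituting gives 1 = 42·48 − 31·65, so 48⁻¹ ≡ 42 (mod 65).
Then y ↦ 42(y − 21) is a two-sided inverse to f, so every y ∈ ℤ_{65} has a preimage.
Hence f is surjective.
Since f is surjective, we compute f⁻¹(34): solve 48x + 21 ≡ 34 (mod 65), i.e. 48x ≡ 13 (mod 65).
Multiplying by 48⁻¹ = 42 gives x ≡ 42·13 = 546 = 8·65 + 26 ≡ 26 (mod 65).
Check: f(26) = 48·26 + 21 = 1269 = 19·65 + 34 ≡ 34 (mod 65).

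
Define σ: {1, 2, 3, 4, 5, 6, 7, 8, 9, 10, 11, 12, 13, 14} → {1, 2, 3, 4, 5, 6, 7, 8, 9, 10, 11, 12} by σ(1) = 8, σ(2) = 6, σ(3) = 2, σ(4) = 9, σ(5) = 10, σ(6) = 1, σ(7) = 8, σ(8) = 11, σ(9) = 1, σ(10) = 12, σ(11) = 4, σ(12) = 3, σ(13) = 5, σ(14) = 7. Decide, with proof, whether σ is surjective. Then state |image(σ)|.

Every element of the codomain has a preimage: 1 = σ(6), 2 = σ(3), 3 = σ(12), 4 = σ(11), 5 = σ(13), 6 = σ(2), 7 = σ(14), 8 = σ(1), 9 = σ(4), 10 = σ(5), 11 = σ(8), 12 = σ(10).
Thus σ is surjective.
The image of σ is {1, 2, 3, 4, 5, 6, 7, 8, 9, 10, 11, 12}, which has 12 elements.

12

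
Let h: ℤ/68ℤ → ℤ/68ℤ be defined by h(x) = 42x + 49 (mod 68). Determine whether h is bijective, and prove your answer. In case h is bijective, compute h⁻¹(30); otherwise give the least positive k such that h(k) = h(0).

34

Recall that injectivity means: for all u, v in the domain, h(u) = h(v) implies u = v.
We have gcd(42, 68) = 2 > 1. Taking u = 0 and v = 34: h(0) = 49 and h(34) = 42·34 + 49 = 1477 ≡ 49 (mod 68).
So h(0) = h(34) while 0 ≠ 34, thus h is not injective, hence not bijective.
Since h is not bijective, we find the least positive k with h(k) = h(0): this means 42k ≡ 0 (mod 68), i.e. 68 ∣ 42k. Since gcd(42, 68) = 2, dividing through by 2 this holds exactly when 34 ∣ 21k, and as gcd(21, 34) = 1, exactly when 34 ∣ k.
The smallest positive such k is 34.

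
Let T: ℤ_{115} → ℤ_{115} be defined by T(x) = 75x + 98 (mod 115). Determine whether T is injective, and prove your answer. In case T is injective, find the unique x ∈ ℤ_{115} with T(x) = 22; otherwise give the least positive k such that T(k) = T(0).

23

Recall: T is injective if T(x_1) = T(x_2) implies x_1 = x_2.
We have gcd(75, 115) = 5 > 1. Taking x_1 = 0 and x_2 = 23: T(0) = 98 and T(23) = 75·23 + 98 = 1823 ≡ 98 (mod 115).
So T(0) = T(23) while 0 ≠ 23, therefore T is not injective.
Since T is not injective, we find the least positive k with T(k) = T(0): this means 75k ≡ 0 (mod 115), i.e. 115 ∣ 75k. Since gcd(75, 115) = 5, dividing through by 5 this holds exactly when 23 ∣ 15k, and as gcd(15, 23) = 1, exactly when 23 ∣ k.
The smallest positive such k is 23.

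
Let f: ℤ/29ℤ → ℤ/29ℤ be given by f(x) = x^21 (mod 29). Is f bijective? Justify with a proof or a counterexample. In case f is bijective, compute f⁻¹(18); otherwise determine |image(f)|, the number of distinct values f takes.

5

f(2): Repeated squaring mod 29: 2^1 ≡ 2, 2^2 ≡ 2² = 4, 2^4 ≡ 4² = 16, 2^8 ≡ 16² = 256 ≡ 24, 2^16 ≡ 24² = 576 ≡ 25. Since 21 = 16 + 4 + 1, 2^21 ≡ 25·16·2: 25·16 = 400 ≡ 23, then 23·2 = 46 ≡ 17. So 2^21 ≡ 17 (mod 29).
f(3): Repeated squaring mod 29: 3^1 ≡ 3, 3^2 ≡ 3² = 9, 3^4 ≡ 9² = 81 ≡ 23, 3^8 ≡ 23² = 529 ≡ 7, 3^16 ≡ 7² = 49 ≡ 20. Since 21 = 16 + 4 + 1, 3^21 ≡ 20·23·3: 20·23 = 460 ≡ 25, then 25·3 = 75 ≡ 17. So 3^21 ≡ 17 (mod 29).
So f(2) = f(3) = 17 while 2 ≠ 3, therefore f is not injective, hence not bijective.
Since f is not bijective, we determine |image(f)|. Computing x^21 mod 29 for each x (by repeated squaring, reducing mod 29 at every step), the values f(0), f(1), …, f(28) are: 0, 1, 17, 17, 28, 28, 28, 1, 12, 28, 12, 17, 12, 28, 17, 12, 1, 17, 12, 17, 1, 17, 28, 1, 1, 1, 12, 12, 28.
The distinct values are {0, 1, 12, 17, 28}; there are 5 of them.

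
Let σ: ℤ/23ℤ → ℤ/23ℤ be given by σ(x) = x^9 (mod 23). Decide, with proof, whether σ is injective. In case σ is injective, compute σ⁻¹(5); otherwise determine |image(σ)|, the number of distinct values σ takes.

20

Since 23 is prime, the nonzero elements of ℤ/23ℤ form a cyclic group of order 22.
As gcd(9, 22) = 1, raising to the 9th power is a bijection on this group: if u^9 ≡ v^9 then (uv^{−1})^9 = 1, and the only element of order dividing gcd(9, 22) = 1 is 1, so u = v.
With σ(0) = 0 this makes σ injective on all of ℤ/23ℤ, hence bijective (finite equal-size domain and codomain). In particular σ is injective.
Since σ is injective, we find the preimage of 5. The inverse of x ↦ x^9 on (ℤ/23ℤ)^× is x ↦ x^5, because 9·5 = 45 = 2·22 + 1 ≡ 1 (mod 22) and x^{22} = 1 for x ≠ 0 (Fermat). So σ⁻¹(5) = 5^5 mod 23.
Repeated squaring mod 23: 5^1 ≡ 5, 5^2 ≡ 5² = 25 ≡ 2, 5^4 ≡ 2² = 4. Since 5 = 4 + 1, 5^5 ≡ 4·5: 4·5 = 20. So 5^5 ≡ 20 (mod 23).
Hence σ⁻¹(5) = 20.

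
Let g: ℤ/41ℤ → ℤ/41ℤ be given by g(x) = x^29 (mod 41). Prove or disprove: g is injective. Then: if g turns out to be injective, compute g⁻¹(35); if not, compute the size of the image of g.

19

Since 41 is prime, the nonzero elements of ℤ/41ℤ form a cyclic group of order 40.
As gcd(29, 40) = 1, raising to the 29th power is a bijection on this group: if a^29 ≡ b^29 then (ab^{−1})^29 = 1, and the only element of order dividing gcd(29, 40) = 1 is 1, so a = b.
With g(0) = 0 this makes g injective on all of ℤ/41ℤ, hence bijective (finite equal-size domain and codomain). In particular g is injective.
Since g is injective, we find the preimage of 35. The inverse of x ↦ x^29 on (ℤ/41ℤ)^× is x ↦ x^29, because 29·29 = 841 = 21·40 + 1 ≡ 1 (mod 40) and x^{40} = 1 for x ≠ 0 (Fermat). So g⁻¹(35) = 35^29 mod 41.
Repeated squaring mod 41: 35^1 ≡ 35, 35^2 ≡ 35² = 1225 ≡ 36, 35^4 ≡ 36² = 1296 ≡ 25, 35^8 ≡ 25² = 625 ≡ 10, 35^16 ≡ 10² = 100 ≡ 18. Since 29 = 16 + 8 + 4 + 1, 35^29 ≡ 18·10·25·35: 18·10 = 180 ≡ 16, then 16·25 = 400 ≡ 31, then 31·35 = 1085 ≡ 19. So 35^29 ≡ 19 (mod 41).
Hence g⁻¹(35) = 19.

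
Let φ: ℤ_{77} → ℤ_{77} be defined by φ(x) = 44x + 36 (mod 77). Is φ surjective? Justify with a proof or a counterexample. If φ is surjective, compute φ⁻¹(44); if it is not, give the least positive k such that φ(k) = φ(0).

7

Recall: surjectivity means every element of the codomain has a preimage under φ.
Since gcd(44, 77) = 11, we have 44x ≡ 0 (mod 11) for all x, so φ(x) ≡ 3 (mod 11).
But 0 ≢ 3 (mod 11), so 0 ∈ ℤ_{77} has no preimage. Hence φ is not surjective.
Since φ is not surjective, we find the least positive k with φ(k) = φ(0): this means 44k ≡ 0 (mod 77), i.e. 77 ∣ 44k. Since gcd(44, 77) = 11, dividing through by 11 this holds exactly when 7 ∣ 4k, and as gcd(4, 7) = 1, exactly when 7 ∣ k.
The smallest positive such k is 7.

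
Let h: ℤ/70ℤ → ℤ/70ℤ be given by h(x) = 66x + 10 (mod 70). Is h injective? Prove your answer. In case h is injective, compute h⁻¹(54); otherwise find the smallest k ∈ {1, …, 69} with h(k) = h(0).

35

We have gcd(66, 70) = 2 > 1. Taking u = 0 and v = 35: h(0) = 10 and h(35) = 66·35 + 10 = 2320 ≡ 10 (mod 70).
So h(0) = h(35) while 0 ≠ 35, so h is not injective.
Since h is not injective, we find the least positive k with h(k) = h(0): this means 66k ≡ 0 (mod 70), i.e. 70 ∣ 66k. Since gcd(66, 70) = 2, dividing through by 2 this holds exactly when 35 ∣ 33k, and as gcd(33, 35) = 1, exactly when 35 ∣ k.
The smallest positive such k is 35.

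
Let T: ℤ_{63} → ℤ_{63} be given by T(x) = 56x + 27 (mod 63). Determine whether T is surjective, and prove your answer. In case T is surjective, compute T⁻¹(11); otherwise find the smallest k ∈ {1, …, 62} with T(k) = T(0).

By definition, surjectivity means every element of the codomain has a preimage under T.
Since gcd(56, 63) = 7, we have 56x ≡ 0 (mod 7) for all x, so T(x) ≡ 6 (mod 7).
But 0 ≢ 6 (mod 7), so 0 ∈ ℤ_{63} has no preimage. Hence T is not surjective.
Since T is not surjective, we find the least positive k with T(k) = T(0): this means 56k ≡ 0 (mod 63), i.e. 63 ∣ 56k. Since gcd(56, 63) = 7, dividing through by 7 this holds exactly when 9 ∣ 8k, and as gcd(8, 9) = 1, exactly when 9 ∣ k.
The smallest positive such k is 9.

9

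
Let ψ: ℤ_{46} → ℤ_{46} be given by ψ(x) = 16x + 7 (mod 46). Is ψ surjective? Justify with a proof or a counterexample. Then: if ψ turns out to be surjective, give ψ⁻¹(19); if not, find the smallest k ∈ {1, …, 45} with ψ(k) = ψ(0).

23

By definition, ψ is surjective if every y in the codomain equals ψ(x) for some x in the domain.
Since gcd(16, 46) = 2, we have 16x ≡ 0 (mod 2) for all x, so ψ(x) ≡ 1 (mod 2).
But 0 ≢ 1 (mod 2), so 0 ∈ ℤ_{46} has no preimage. Therefore ψ is not surjective.
Since ψ is not surjective, we find the least positive k with ψ(k) = ψ(0): this means 16k ≡ 0 (mod 46), i.e. 46 ∣ 16k. Since gcd(16, 46) = 2, dividing through by 2 this holds exactly when 23 ∣ 8k, and as gcd(8, 23) = 1, exactly when 23 ∣ k.
The smallest positive such k is 23.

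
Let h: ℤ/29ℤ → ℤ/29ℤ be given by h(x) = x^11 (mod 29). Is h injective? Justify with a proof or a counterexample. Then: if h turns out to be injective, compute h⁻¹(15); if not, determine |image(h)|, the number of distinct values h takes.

3

Since 29 is prime, the nonzero elements of ℤ/29ℤ form a cyclic group of order 28.
As gcd(11, 28) = 1, raising to the 11th power is a bijection on this group: if s^11 ≡ t^11 then (st^{−1})^11 = 1, and the only element of order dividing gcd(11, 28) = 1 is 1, so s = t.
With h(0) = 0 this makes h injective on all of ℤ/29ℤ, hence bijective (finite equal-size domain and codomain). In particular h is injective.
Since h is injective, we find the preimage of 15. The inverse of x ↦ x^11 on (ℤ/29ℤ)^× is x ↦ x^23, because 11·23 = 253 = 9·28 + 1 ≡ 1 (mod 28) and x^{28} = 1 for x ≠ 0 (Fermat). So h⁻¹(15) = 15^23 mod 29.
Repeated squaring mod 29: 15^1 ≡ 15, 15^2 ≡ 15² = 225 ≡ 22, 15^4 ≡ 22² = 484 ≡ 20, 15^8 ≡ 20² = 400 ≡ 23, 15^16 ≡ 23² = 529 ≡ 7. Since 23 = 16 + 4 + 2 + 1, 15^23 ≡ 7·20·22·15: 7·20 = 140 ≡ 24, then 24·22 = 528 ≡ 6, then 6·15 = 90 ≡ 3. So 15^23 ≡ 3 (mod 29).
Hence h⁻¹(15) = 3.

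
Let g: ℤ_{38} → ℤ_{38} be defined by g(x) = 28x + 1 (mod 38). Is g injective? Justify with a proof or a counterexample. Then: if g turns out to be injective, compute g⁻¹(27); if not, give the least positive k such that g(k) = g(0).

We have gcd(28, 38) = 2 > 1. Taking u = 0 and v = 19: g(0) = 1 and g(19) = 28·19 + 1 = 533 ≡ 1 (mod 38).
So g(0) = g(19) while 0 ≠ 19, so g is not injective.
Since g is not injective, we find the least positive k with g(k) = g(0): this means 28k ≡ 0 (mod 38), i.e. 38 ∣ 28k. Since gcd(28, 38) = 2, dividing through by 2 this holds exactly when 19 ∣ 14k, and as gcd(14, 19) = 1, exactly when 19 ∣ k.
The smallest positive such k is 19.

19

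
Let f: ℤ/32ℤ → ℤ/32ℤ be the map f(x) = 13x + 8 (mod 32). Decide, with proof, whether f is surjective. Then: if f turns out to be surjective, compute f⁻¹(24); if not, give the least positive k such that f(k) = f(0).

16

Since gcd(13, 32) = 1, 13 is invertible modulo 32. Euclid's algorithm: 32 = 2·13 + 6, 13 = 2·6 + 1; back-substituting gives 1 = 5·13 − 2·32, so 13⁻¹ ≡ 5 (mod 32).
Then y ↦ 5(y − 8) is a two-sided inverse to f, so every y ∈ ℤ/32ℤ has a preimage.
Therefore f is surjective.
Since f is surjective, we find f⁻¹(24): we need 13x ≡ 24 − 8 ≡ 16 (mod 32). Using 13⁻¹ = 5: x ≡ 5·16 = 80 = 2·32 + 16, so x = 16.
Check: f(16) = 13·16 + 8 = 216 = 6·32 + 24 ≡ 24 (mod 32).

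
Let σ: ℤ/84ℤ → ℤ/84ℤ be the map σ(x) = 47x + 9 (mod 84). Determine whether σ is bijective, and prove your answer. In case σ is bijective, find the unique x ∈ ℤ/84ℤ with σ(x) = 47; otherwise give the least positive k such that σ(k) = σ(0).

58

If σ(s) = σ(t), then 47s ≡ 47t (mod 84). Because gcd(47, 84) = 1, we may cancel 47 to get s ≡ t (mod 84).
We now compute 47⁻¹ mod 84 explicitly. Euclid's algorithm: 84 = 1·47 + 37, 47 = 1·37 + 10, 37 = 3·10 + 7, 10 = 1·7 + 3, 7 = 2·3 + 1; back-substituting gives 1 = 59·47 − 33·84, so 47⁻¹ ≡ 59 (mod 84).
Then y ↦ 59(y − 9) is a two-sided inverse to σ, so every y ∈ ℤ/84ℤ has a preimage.
Thus σ is bijective.
Since σ is bijective, we find σ⁻¹(47): we need 47x ≡ 47 − 9 ≡ 38 (mod 84). Using 47⁻¹ = 59: x ≡ 59·38 = 2242 = 26·84 + 58, so x = 58.
Check: σ(58) = 47·58 + 9 = 2735 = 32·84 + 47 ≡ 47 (mod 84).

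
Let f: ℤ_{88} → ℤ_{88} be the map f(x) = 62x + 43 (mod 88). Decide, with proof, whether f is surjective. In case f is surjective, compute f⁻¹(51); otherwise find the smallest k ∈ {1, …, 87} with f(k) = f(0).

44

Since gcd(62, 88) = 2, we have 62x ≡ 0 (mod 2) for all x, so f(x) ≡ 1 (mod 2).
But 0 ≢ 1 (mod 2), so 0 ∈ ℤ_{88} has no preimage. Thus f is not surjective.
Since f is not surjective, we find the least positive k with f(k) = f(0): this means 62k ≡ 0 (mod 88), i.e. 88 ∣ 62k. Since gcd(62, 88) = 2, dividing through by 2 this holds exactly when 44 ∣ 31k, and as gcd(31, 44) = 1, exactly when 44 ∣ k.
The smallest positive such k is 44.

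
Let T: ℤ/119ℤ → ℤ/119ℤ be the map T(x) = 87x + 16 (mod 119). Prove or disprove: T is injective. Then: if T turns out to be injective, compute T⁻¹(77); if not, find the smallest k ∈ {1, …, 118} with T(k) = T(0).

By definition, T is injective when T(a) = T(b) forces a = b.
If T(a) = T(b), then 87a ≡ 87b (mod 119). Because gcd(87, 119) = 1, we may cancel 87 to get a ≡ b (mod 119).
Therefore T is injective.
We now compute 87⁻¹ mod 119 explicitly. Euclid's algorithm: 119 = 1·87 + 32, 87 = 2·32 + 23, 32 = 1·23 + 9, 23 = 2·9 + 5, 9 = 1·5 + 4, 5 = 1·4 + 1; back-substituting gives 1 = 26·87 − 19·119, so 87⁻¹ ≡ 26 (mod 119).
Since T is injective, we compute T⁻¹(77): solve 87x + 16 ≡ 77 (mod 119), i.e. 87x ≡ 61 (mod 119).
Multiplying by 87⁻¹ = 26 gives x ≡ 26·61 = 1586 = 13·119 + 39 ≡ 39 (mod 119).
Check: T(39) = 87·39 + 16 = 3409 = 28·119 + 77 ≡ 77 (mod 119).

39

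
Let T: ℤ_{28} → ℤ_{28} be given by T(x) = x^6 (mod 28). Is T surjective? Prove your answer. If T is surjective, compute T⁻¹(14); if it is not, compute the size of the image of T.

T(1) = 1^6 = 1.
T(3): Repeated squaring mod 28: 3^1 ≡ 3, 3^2 ≡ 3² = 9, 3^4 ≡ 9² = 81 ≡ 25. Since 6 = 4 + 2, 3^6 ≡ 25·9: 25·9 = 225 ≡ 1. So 3^6 ≡ 1 (mod 28).
So T(1) = T(3) = 1 while 1 ≠ 3, so T is not injective.
A non-injective map from the 28-element set ℤ_{28} to itself takes at most 27 distinct values, so it cannot be surjective. Hence T is not surjective.
Since T is not surjective, we determine |image(T)|. Computing x^6 mod 28 for each x (by repeated squaring, reducing mod 28 at every step), the values T(0), T(1), …, T(27) are: 0, 1, 8, 1, 8, 1, 8, 21, 8, 1, 8, 1, 8, 1, 0, 1, 8, 1, 8, 1, 8, 21, 8, 1, 8, 1, 8, 1.
The distinct values are {0, 1, 8, 21}; there are 4 of them.

4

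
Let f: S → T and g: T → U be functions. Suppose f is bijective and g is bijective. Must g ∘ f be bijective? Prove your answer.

Injectivity: if g(f(x_1)) = g(f(x_2)) then f(x_1) = f(x_2) (g injective) so x_1 = x_2 (f injective).
Surjectivity: for c ∈ U pick b with g(b) = c, then a with f(a) = b; then (g ∘ f)(a) = c.
Thus g ∘ f is bijective.

bijective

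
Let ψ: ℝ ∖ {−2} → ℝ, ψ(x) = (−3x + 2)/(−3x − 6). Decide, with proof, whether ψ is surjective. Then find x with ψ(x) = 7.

If ψ(x) = 1, cross-multiplying gives −3(−3x + 2) = −3(−3x − 6), which simplifies to −6 = 18 — false.  So 1 has no preimage and ψ is not surjective.
Solving ψ(x) = 7: cross-multiplying gives −3x + 2 = 7(−3x − 6), which rearranges to 18x = −44, so x = −22/9.

-22/9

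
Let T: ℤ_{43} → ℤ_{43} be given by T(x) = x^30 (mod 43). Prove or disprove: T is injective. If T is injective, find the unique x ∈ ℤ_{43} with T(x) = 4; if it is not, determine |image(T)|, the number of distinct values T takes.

T(1) = 1^30 = 1.
T(6): Repeated squaring mod 43: 6^1 ≡ 6, 6^2 ≡ 6² = 36, 6^4 ≡ 36² = 1296 ≡ 6, 6^8 ≡ 6² = 36, 6^16 ≡ 36² = 1296 ≡ 6. Since 30 = 16 + 8 + 4 + 2, 6^30 ≡ 6·36·6·36: 6·36 = 216 ≡ 1, then 1·6 = 6, then 6·36 = 216 ≡ 1. So 6^30 ≡ 1 (mod 43).
So T(1) = T(6) = 1 while 1 ≠ 6, therefore T is not injective.
Since T is not injective, we determine |image(T)|. Computing x^30 mod 43 for each x (by repeated squaring, reducing mod 43 at every step), the values T(0), T(1), …, T(42) are: 0, 1, 4, 11, 16, 21, 1, 1, 21, 35, 41, 35, 4, 21, 4, 16, 41, 41, 11, 16, 35, 11, 11, 35, 16, 11, 41, 41, 16, 4, 21, 4, 35, 41, 35, 21, 1, 1, 21, 16, 11, 4, 1.
The distinct values are {0, 1, 4, 11, 16, 21, 35, 41}; there are 8 of them.

8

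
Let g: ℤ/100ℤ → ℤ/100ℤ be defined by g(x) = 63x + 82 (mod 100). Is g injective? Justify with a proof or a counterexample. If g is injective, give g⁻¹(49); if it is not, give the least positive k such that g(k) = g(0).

If g(a) = g(b), then 63a ≡ 63b (mod 100). Because gcd(63, 100) = 1, we may cancel 63 to get a ≡ b (mod 100).
Therefore g is injective.
We now compute 63⁻¹ mod 100 explicitly. Euclid's algorithm: 100 = 1·63 + 37, 63 = 1·37 + 26, 37 = 1·26 + 11, 26 = 2·11 + 4, 11 = 2·4 + 3, 4 = 1·3 + 1; back-substituting gives 1 = 27·63 − 17·100, so 63⁻¹ ≡ 27 (mod 100).
Since g is injective, we compute g⁻¹(49): solve 63x + 82 ≡ 49 (mod 100), i.e. 63x ≡ 67 (mod 100).
Multiplying by 63⁻¹ = 27 gives x ≡ 27·67 = 1809 = 18·100 + 9 ≡ 9 (mod 100).
Check: g(9) = 63·9 + 82 = 649 = 6·100 + 49 ≡ 49 (mod 100).

9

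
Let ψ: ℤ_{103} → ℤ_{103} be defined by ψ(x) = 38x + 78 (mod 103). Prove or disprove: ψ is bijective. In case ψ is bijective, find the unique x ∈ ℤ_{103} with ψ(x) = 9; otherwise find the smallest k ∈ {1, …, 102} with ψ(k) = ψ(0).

Recall: ψ is injective if ψ(x_1) = ψ(x_2) implies x_1 = x_2.
Suppose ψ(x_1) = ψ(x_2) in ℤ_{103}. Then 38x_1 + 78 ≡ 38x_2 + 78 (mod 103), hence 38(x_1 − x_2) ≡ 0 (mod 103).
Since gcd(38, 103) = 1, 38 is invertible modulo 103, therefore x_1 − x_2 ≡ 0 (mod 103), i.e. x_1 = x_2.
We now compute 38⁻¹ mod 103 explicitly. Euclid's algorithm: 103 = 2·38 + 27, 38 = 1·27 + 11, 27 = 2·11 + 5, 11 = 2·5 + 1; back-substituting gives 1 = 19·38 − 7·103, so 38⁻¹ ≡ 19 (mod 103).
For any y ∈ ℤ_{103}, x = 19(y − 78) mod 103 satisfies ψ(x) = 38·19(y − 78) + 78 ≡ y (since 38·19 ≡ 1 mod 103). So every y has a preimage.
So ψ is bijective.
Since ψ is bijective, we find ψ⁻¹(9): we need 38x ≡ 9 − 78 ≡ 34 (mod 103). Using 38⁻¹ = 19: x ≡ 19·34 = 646 = 6·103 + 28, so x = 28.
Check: ψ(28) = 38·28 + 78 = 1142 = 11·103 + 9 ≡ 9 (mod 103).

28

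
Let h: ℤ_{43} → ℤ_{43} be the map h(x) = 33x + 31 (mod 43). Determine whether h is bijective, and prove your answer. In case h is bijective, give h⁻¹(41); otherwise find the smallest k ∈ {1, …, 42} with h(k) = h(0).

Suppose h(a) = h(b) in ℤ_{43}. Then 33a + 31 ≡ 33b + 31 (mod 43), hence 33(a − b) ≡ 0 (mod 43).
Since gcd(33, 43) = 1, 33 is invertible modulo 43, thus a − b ≡ 0 (mod 43), i.e. a = b.
We now compute 33⁻¹ mod 43 explicitly. Euclid's algorithm: 43 = 1·33 + 10, 33 = 3·10 + 3, 10 = 3·3 + 1; back-substituting gives 1 = 30·33 − 23·43, so 33⁻¹ ≡ 30 (mod 43).
Then y ↦ 30(y − 31) is a two-sided inverse to h, so every y ∈ ℤ_{43} has a preimage.
Hence h is bijective.
Since h is bijective, we find h⁻¹(41): we need 33x ≡ 41 − 31 ≡ 10 (mod 43). Using 33⁻¹ = 30: x ≡ 30·10 = 300 = 6·43 + 42, so x = 42.
Check: h(42) = 33·42 + 31 = 1417 = 32·43 + 41 ≡ 41 (mod 43).

42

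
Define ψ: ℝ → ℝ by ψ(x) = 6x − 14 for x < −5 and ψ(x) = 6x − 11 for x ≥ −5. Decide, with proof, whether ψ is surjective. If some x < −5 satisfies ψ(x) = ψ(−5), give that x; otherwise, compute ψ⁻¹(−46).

Both pieces are strictly increasing (slopes 6 and 6), so each is injective on its own interval.
The left piece maps (−∞, −5) onto (−∞, −44); the right piece maps [−5, ∞) onto [−41, ∞).
The union (−∞, −44) ∪ [−41, ∞) omits the interval between −44 and −41; in particular −44 has no preimage. So ψ is not surjective.
Because the two images are disjoint, no x < −5 has ψ(x) = ψ(−5), so we compute ψ⁻¹(−46): −46 lies in (−∞, −44), so solve 6x − 14 = −46: x = (−46 + 14)/6 = −16/3.

-16/3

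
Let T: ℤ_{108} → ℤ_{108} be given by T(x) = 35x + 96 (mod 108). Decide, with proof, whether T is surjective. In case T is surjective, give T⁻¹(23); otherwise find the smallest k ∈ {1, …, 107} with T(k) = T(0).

Since gcd(35, 108) = 1, 35 is invertible modulo 108. Euclid's algorithm: 108 = 3·35 + 3, 35 = 11·3 + 2, 3 = 1·2 + 1; back-substituting gives 1 = 71·35 − 23·108, so 35⁻¹ ≡ 71 (mod 108).
For any y ∈ ℤ_{108}, x = 71(y − 96) mod 108 satisfies T(x) = 35·71(y − 96) + 96 ≡ y (since 35·71 ≡ 1 mod 108). So every y has a preimage.
Thus T is surjective.
Since T is surjective, we compute T⁻¹(23): solve 35x + 96 ≡ 23 (mod 108), i.e. 35x ≡ 35 (mod 108).
Multiplying by 35⁻¹ = 71 gives x ≡ 71·35 = 2485 = 23·108 + 1 ≡ 1 (mod 108).
Check: T(1) = 35·1 + 96 = 131 = 1·108 + 23 ≡ 23 (mod 108).

1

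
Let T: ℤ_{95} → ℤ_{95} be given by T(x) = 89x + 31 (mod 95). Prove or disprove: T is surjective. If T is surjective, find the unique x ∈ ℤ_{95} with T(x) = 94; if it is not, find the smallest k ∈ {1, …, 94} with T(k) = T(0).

37

Recall: surjectivity means every element of the codomain has a preimage under T.
Since gcd(89, 95) = 1, 89 is invertible modulo 95. Euclid's algorithm: 95 = 1·89 + 6, 89 = 14·6 + 5, 6 = 1·5 + 1; back-substituting gives 1 = 79·89 − 74·95, so 89⁻¹ ≡ 79 (mod 95).
For any y ∈ ℤ_{95}, x = 79(y − 31) mod 95 satisfies T(x) = 89·79(y − 31) + 31 ≡ y (since 89·79 ≡ 1 mod 95). So every y has a preimage.
Thus T is surjective.
Since T is surjective, we find T⁻¹(94): we need 89x ≡ 94 − 31 ≡ 63 (mod 95). Using 89⁻¹ = 79: x ≡ 79·63 = 4977 = 52·95 + 37, so x = 37.
Check: T(37) = 89·37 + 31 = 3324 = 34·95 + 94 ≡ 94 (mod 95).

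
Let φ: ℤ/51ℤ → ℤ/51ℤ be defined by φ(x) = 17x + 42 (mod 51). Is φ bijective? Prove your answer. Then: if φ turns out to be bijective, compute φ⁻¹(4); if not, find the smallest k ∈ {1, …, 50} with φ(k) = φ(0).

3

We have gcd(17, 51) = 17 > 1. Taking u = 0 and v = 3: φ(0) = 42 and φ(3) = 17·3 + 42 = 93 ≡ 42 (mod 51).
So φ(0) = φ(3) while 0 ≠ 3, thus φ is not injective, hence not bijective.
Since φ is not bijective, we find the least positive k with φ(k) = φ(0): this means 17k ≡ 0 (mod 51), i.e. 51 ∣ 17k. Since gcd(17, 51) = 17, dividing through by 17 this holds exactly when 3 ∣ k.
The smallest positive such k is 3.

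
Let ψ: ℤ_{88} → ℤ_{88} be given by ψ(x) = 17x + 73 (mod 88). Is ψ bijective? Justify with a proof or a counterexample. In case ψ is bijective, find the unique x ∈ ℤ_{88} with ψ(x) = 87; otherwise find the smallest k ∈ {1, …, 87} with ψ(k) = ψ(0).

If ψ(s) = ψ(t), then 17s ≡ 17t (mod 88). Because gcd(17, 88) = 1, we may cancel 17 to get s ≡ t (mod 88).
We now compute 17⁻¹ mod 88 explicitly. Euclid's algorithm: 88 = 5·17 + 3, 17 = 5·3 + 2, 3 = 1·2 + 1; back-substituting gives 1 = 57·17 − 11·88, so 17⁻¹ ≡ 57 (mod 88).
For any y ∈ ℤ_{88}, x = 57(y − 73) mod 88 satisfies ψ(x) = 17·57(y − 73) + 73 ≡ y (since 17·57 ≡ 1 mod 88). So every y has a preimage.
Thus ψ is bijective.
Since ψ is bijective, we compute ψ⁻¹(87): solve 17x + 73 ≡ 87 (mod 88), i.e. 17x ≡ 14 (mod 88).
Multiplying by 17⁻¹ = 57 gives x ≡ 57·14 = 798 = 9·88 + 6 ≡ 6 (mod 88).
Check: ψ(6) = 17·6 + 73 = 175 = 1·88 + 87 ≡ 87 (mod 88).

6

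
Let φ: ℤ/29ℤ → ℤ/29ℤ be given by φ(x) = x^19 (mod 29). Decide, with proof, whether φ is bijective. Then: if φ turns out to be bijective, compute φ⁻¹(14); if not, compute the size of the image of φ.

18

Since 29 is prime, the nonzero elements of ℤ/29ℤ form a cyclic group of order 28.
As gcd(19, 28) = 1, raising to the 19th power is a bijection on this group: if u^19 ≡ v^19 then (uv^{−1})^19 = 1, and the only element of order dividing gcd(19, 28) = 1 is 1, so u = v.
With φ(0) = 0 this makes φ injective on all of ℤ/29ℤ, hence bijective (finite equal-size domain and codomain). In particular φ is bijective.
Since φ is bijective, we find the preimage of 14. The inverse of x ↦ x^19 on (ℤ/29ℤ)^× is x ↦ x^3, because 19·3 = 57 = 2·28 + 1 ≡ 1 (mod 28) and x^{28} = 1 for x ≠ 0 (Fermat). So φ⁻¹(14) = 14^3 mod 29.
Repeated squaring mod 29: 14^1 ≡ 14, 14^2 ≡ 14² = 196 ≡ 22. Since 3 = 2 + 1, 14^3 ≡ 22·14: 22·14 = 308 ≡ 18. So 14^3 ≡ 18 (mod 29).
Hence φ⁻¹(14) = 18.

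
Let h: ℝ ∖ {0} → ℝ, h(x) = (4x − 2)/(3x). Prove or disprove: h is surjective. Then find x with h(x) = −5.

2/19

If h(x) = 4/3, cross-multiplying gives 3(4x − 2) = 4(3x), which simplifies to −6 = 0 — false.  So 4/3 has no preimage and h is not surjective.
Solving h(x) = −5: cross-multiplying gives 4x − 2 = −5(3x), which rearranges to 19x = 2, so x = 2/19.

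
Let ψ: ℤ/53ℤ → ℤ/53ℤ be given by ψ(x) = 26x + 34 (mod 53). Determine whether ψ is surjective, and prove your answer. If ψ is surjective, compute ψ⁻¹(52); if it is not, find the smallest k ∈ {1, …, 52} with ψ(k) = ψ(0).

Since gcd(26, 53) = 1, 26 is invertible modulo 53. Euclid's algorithm: 53 = 2·26 + 1; back-substituting gives 1 = 51·26 − 25·53, so 26⁻¹ ≡ 51 (mod 53).
For any y ∈ ℤ/53ℤ, x = 51(y − 34) mod 53 satisfies ψ(x) = 26·51(y − 34) + 34 ≡ y (since 26·51 ≡ 1 mod 53). So every y has a preimage.
So ψ is surjective.
Since ψ is surjective, we find ψ⁻¹(52): we need 26x ≡ 52 − 34 ≡ 18 (mod 53). Using 26⁻¹ = 51: x ≡ 51·18 = 918 = 17·53 + 17, so x = 17.
Check: ψ(17) = 26·17 + 34 = 476 = 8·53 + 52 ≡ 52 (mod 53).

17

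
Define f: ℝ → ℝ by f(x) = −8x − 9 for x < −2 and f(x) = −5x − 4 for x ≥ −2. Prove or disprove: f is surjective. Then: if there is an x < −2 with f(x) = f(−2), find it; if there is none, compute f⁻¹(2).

-6/5

Both pieces are strictly decreasing (slopes −8 and −5), so each is injective on its own interval.
The left piece maps (−∞, −2) onto (7, ∞); the right piece maps [−2, ∞) onto (−∞, 6].
The union (7, ∞) ∪ (−∞, 6] omits the interval between 7 and 6; in particular 7 has no preimage. So f is not surjective.
Because the two images are disjoint, no x < −2 has f(x) = f(−2), so we compute f⁻¹(2): 2 lies in (−∞, 6], so solve −5x − 4 = 2: x = (2 + 4)/(−5) = −6/5.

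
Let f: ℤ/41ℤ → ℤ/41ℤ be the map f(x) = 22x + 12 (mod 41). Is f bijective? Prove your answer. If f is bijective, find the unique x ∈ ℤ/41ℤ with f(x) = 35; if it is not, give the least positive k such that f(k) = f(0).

29

If f(a) = f(b), then 22a ≡ 22b (mod 41). Because gcd(22, 41) = 1, we may cancel 22 to get a ≡ b (mod 41).
We now compute 22⁻¹ mod 41 explicitly. Euclid's algorithm: 41 = 1·22 + 19, 22 = 1·19 + 3, 19 = 6·3 + 1; back-substituting gives 1 = 28·22 − 15·41, so 22⁻¹ ≡ 28 (mod 41).
For any y ∈ ℤ/41ℤ, x = 28(y − 12) mod 41 satisfies f(x) = 22·28(y − 12) + 12 ≡ y (since 22·28 ≡ 1 mod 41). So every y has a preimage.
So f is bijective.
Since f is bijective, we find f⁻¹(35): we need 22x ≡ 35 − 12 ≡ 23 (mod 41). Using 22⁻¹ = 28: x ≡ 28·23 = 644 = 15·41 + 29, so x = 29.
Check: f(29) = 22·29 + 12 = 650 = 15·41 + 35 ≡ 35 (mod 41).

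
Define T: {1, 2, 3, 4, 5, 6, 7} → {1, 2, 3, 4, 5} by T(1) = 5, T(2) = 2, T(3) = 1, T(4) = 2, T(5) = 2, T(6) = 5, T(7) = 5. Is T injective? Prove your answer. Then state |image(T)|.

3

T(2) = 2 = T(4) with 2 ≠ 4, so T is not injective.
The image of T is {1, 2, 5}, which has 3 elements.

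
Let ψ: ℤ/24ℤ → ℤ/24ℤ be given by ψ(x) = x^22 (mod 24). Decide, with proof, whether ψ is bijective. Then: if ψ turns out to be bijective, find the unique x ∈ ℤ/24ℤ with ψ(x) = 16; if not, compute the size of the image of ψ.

4

ψ(2): Repeated squaring mod 24: 2^1 ≡ 2, 2^2 ≡ 2² = 4, 2^4 ≡ 4² = 16, 2^8 ≡ 16² = 256 ≡ 16, 2^16 ≡ 16² = 256 ≡ 16. Since 22 = 16 + 4 + 2, 2^22 ≡ 16·16·4: 16·16 = 256 ≡ 16, then 16·4 = 64 ≡ 16. So 2^22 ≡ 16 (mod 24).
ψ(4): Repeated squaring mod 24: 4^1 ≡ 4, 4^2 ≡ 4² = 16, 4^4 ≡ 16² = 256 ≡ 16, 4^8 ≡ 16² = 256 ≡ 16, 4^16 ≡ 16² = 256 ≡ 16. Since 22 = 16 + 4 + 2, 4^22 ≡ 16·16·16: 16·16 = 256 ≡ 16, then 16·16 = 256 ≡ 16. So 4^22 ≡ 16 (mod 24).
So ψ(2) = ψ(4) = 16 while 2 ≠ 4, therefore ψ is not injective, hence not bijective.
Since ψ is not bijective, we determine |image(ψ)|. Computing x^22 mod 24 for each x (by repeated squaring, reducing mod 24 at every step), the values ψ(0), ψ(1), …, ψ(23) are: 0, 1, 16, 9, 16, 1, 0, 1, 16, 9, 16, 1, 0, 1, 16, 9, 16, 1, 0, 1, 16, 9, 16, 1.
The distinct values are {0, 1, 9, 16}; there are 4 of them.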